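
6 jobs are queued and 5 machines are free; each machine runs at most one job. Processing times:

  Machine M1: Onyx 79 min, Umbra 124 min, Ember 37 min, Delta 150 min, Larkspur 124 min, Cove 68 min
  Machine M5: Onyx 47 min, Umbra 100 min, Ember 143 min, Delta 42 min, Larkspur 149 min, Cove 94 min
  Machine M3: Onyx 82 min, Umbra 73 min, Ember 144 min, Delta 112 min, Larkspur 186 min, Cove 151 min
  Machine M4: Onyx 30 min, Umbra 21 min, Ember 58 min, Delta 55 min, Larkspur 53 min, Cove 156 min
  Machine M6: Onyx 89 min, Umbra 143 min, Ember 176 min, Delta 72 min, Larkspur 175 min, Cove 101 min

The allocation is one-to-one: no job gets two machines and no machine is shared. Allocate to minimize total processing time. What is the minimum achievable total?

This is the linear assignment problem.
Optimal: Ember→Machine M1 (37 min), Onyx→Machine M5 (47 min), Umbra→Machine M3 (73 min), Larkspur→Machine M4 (53 min), Delta→Machine M6 (72 min) — total 37+47+73+53+72 = 282 min.
Row-greedy (each job in turn takes its cheapest remaining machine) gives 357 min, worse by 75.
Every other assignment is strictly worse.

Minimum total: 282 min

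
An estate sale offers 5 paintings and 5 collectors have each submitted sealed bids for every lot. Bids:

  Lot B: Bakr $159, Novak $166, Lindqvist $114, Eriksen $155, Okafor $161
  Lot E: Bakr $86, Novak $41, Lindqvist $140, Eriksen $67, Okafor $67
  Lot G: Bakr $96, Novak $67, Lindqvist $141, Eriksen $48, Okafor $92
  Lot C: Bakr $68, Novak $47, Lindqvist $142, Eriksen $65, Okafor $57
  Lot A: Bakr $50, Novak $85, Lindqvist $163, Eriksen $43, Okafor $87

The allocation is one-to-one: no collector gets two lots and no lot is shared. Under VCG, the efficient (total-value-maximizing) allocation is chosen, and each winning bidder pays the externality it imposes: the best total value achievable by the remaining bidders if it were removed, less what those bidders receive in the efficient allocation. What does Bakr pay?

Efficient allocation: Bakr→Lot E ($86), Novak→Lot B ($166), Lindqvist→Lot A ($163), Eriksen→Lot C ($65), Okafor→Lot G ($92); total welfare W = $572.
Bakr receives Lot E at value $86, so the others get W − 86 = $486.
Without Bakr: best allocation of the remaining 4 bidders over all 5 lots is Novak→Lot B ($166), Lindqvist→Lot A ($163), Eriksen→Lot E ($67), Okafor→Lot G ($92), total $488.
VCG payment = (others' best without Bakr) − (others' welfare with Bakr) = 488 − 486 = $2.

Bakr pays $2.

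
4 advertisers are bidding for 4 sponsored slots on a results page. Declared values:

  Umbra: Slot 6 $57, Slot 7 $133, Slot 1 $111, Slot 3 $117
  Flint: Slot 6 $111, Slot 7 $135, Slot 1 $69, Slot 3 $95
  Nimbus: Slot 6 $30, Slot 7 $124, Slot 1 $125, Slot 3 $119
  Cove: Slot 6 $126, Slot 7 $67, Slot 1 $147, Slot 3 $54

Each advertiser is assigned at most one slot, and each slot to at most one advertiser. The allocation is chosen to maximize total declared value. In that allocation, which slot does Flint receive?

Optimal: Umbra→Slot 7 ($133), Flint→Slot 6 ($111), Nimbus→Slot 3 ($119), Cove→Slot 1 ($147) — total 133+111+119+147 = $510.
Max-entry greedy (repeatedly take the single best remaining cell) gives $458, worse by 52.
Next-best assignment: Umbra→Slot 3, Flint→Slot 7, Nimbus→Slot 1, Cove→Slot 6 = $503.
No other one-to-one assignment exceeds $510.
Flint's own top slot is Slot 7 ($135), but forcing Flint→Slot 7 and reassigning the rest optimally gives only $503 — worse by 7.

Flint receives Slot 6.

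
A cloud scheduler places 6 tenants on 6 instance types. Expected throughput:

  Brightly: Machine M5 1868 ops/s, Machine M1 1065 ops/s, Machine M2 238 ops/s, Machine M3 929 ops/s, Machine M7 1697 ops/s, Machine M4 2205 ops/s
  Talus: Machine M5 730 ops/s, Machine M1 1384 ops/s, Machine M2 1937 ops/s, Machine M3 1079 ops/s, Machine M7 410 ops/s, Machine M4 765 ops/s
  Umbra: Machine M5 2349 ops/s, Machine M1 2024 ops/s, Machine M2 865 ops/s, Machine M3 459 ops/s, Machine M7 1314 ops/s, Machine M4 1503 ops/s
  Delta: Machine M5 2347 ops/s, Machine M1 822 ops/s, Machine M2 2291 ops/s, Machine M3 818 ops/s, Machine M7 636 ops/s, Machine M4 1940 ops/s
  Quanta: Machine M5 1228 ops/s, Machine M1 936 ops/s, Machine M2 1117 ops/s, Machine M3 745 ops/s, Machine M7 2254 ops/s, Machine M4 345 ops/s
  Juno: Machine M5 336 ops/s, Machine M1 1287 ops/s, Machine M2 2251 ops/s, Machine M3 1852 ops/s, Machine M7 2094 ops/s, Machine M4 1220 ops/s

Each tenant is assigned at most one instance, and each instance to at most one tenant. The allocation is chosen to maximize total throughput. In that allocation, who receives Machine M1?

Umbra receives Machine M1.

Optimal: Brightly→Machine M4 (2205 ops/s), Talus→Machine M2 (1937 ops/s), Umbra→Machine M1 (2024 ops/s), Delta→Machine M5 (2347 ops/s), Quanta→Machine M7 (2254 ops/s), Juno→Machine M3 (1852 ops/s) — total 2205+1937+2024+2347+2254+1852 = 12619 ops/s.
Column-greedy (each instance in turn goes to its best remaining tenant) gives 12335 ops/s, worse by 284.
Swapping Brightly↔Delta (Brightly→Machine M5 1868 ops/s, Delta→Machine M4 1940 ops/s) loses 744.
Checked against all permutations: 12619 ops/s is optimal.
Umbra's own top instance is Machine M5 (2349 ops/s), but forcing Umbra→Machine M5 and reassigning the rest optimally gives only 12335 ops/s — worse by 284.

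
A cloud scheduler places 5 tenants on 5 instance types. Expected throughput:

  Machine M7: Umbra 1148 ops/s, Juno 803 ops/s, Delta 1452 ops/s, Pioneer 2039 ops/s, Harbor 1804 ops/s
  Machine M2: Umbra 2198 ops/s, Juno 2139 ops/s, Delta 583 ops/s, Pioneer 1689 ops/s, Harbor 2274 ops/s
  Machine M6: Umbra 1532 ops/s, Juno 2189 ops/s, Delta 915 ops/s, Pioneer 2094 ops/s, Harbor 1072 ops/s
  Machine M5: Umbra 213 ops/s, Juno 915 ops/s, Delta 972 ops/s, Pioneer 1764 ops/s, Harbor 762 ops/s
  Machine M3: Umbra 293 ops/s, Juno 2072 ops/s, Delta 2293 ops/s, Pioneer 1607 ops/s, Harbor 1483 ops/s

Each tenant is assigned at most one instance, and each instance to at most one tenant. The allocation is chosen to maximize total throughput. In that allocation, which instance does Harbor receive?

This is a one-to-one assignment (maximum-weight bipartite matching).
Optimal: Umbra→Machine M2 (2198 ops/s), Juno→Machine M6 (2189 ops/s), Delta→Machine M3 (2293 ops/s), Pioneer→Machine M5 (1764 ops/s), Harbor→Machine M7 (1804 ops/s) — total 2198+2189+2293+1764+1804 = 10248 ops/s.
Row-greedy (each tenant in turn takes its best remaining instance) gives 9481 ops/s, worse by 767.
Checked against all permutations: 10248 ops/s is optimal.
Harbor's own top instance is Machine M2 (2274 ops/s), but forcing Harbor→Machine M2 and reassigning the rest optimally gives only 9668 ops/s — worse by 580.

Harbor receives Machine M7.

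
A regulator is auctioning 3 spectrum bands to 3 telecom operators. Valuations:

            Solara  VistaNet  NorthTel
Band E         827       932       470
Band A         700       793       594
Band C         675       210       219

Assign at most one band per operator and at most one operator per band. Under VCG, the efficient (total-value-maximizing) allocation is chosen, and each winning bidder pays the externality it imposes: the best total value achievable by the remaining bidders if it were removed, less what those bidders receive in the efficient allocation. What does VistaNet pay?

Efficient allocation: Solara→Band C ($675M), VistaNet→Band E ($932M), NorthTel→Band A ($594M); total welfare W = $2201M.
VistaNet receives Band E at value $932M, so the others get W − 932 = $1269M.
Without VistaNet: best allocation of the remaining 2 bidders over all 3 bands is Solara→Band E ($827M), NorthTel→Band A ($594M), total $1421M.
VCG payment = (others' best without VistaNet) − (others' welfare with VistaNet) = 1421 − 1269 = $152M.

VistaNet pays $152M.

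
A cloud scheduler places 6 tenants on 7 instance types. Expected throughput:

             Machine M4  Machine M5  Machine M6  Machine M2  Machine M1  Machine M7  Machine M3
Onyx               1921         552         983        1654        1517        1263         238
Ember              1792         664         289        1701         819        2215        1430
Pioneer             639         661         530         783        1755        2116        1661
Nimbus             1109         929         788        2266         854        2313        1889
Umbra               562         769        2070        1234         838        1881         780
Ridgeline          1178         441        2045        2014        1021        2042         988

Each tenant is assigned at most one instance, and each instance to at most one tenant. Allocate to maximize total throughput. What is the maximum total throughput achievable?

This is the linear assignment problem.
Optimal: Onyx→Machine M4 (1921 ops/s), Ember→Machine M7 (2215 ops/s), Pioneer→Machine M1 (1755 ops/s), Nimbus→Machine M3 (1889 ops/s), Umbra→Machine M6 (2070 ops/s), Ridgeline→Machine M2 (2014 ops/s) — total 1921+2215+1755+1889+2070+2014 = 11864 ops/s.
Swapping Pioneer↔Umbra (Pioneer→Machine M6 530 ops/s, Umbra→Machine M1 838 ops/s) loses 2457.

Maximum total: 11864 ops/s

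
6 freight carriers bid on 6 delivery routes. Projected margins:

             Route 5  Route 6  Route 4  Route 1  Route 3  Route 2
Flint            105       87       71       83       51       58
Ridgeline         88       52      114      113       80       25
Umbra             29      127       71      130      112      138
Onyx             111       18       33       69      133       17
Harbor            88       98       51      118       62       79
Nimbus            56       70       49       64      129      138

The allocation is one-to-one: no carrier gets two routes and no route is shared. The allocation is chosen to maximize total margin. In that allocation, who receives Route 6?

Optimal: Flint→Route 5 ($105k), Ridgeline→Route 4 ($114k), Umbra→Route 6 ($127k), Onyx→Route 3 ($133k), Harbor→Route 1 ($118k), Nimbus→Route 2 ($138k) — total 105+114+127+133+118+138 = $735k.
Umbra's own top route is Route 2 ($138k), but forcing Umbra→Route 2 and reassigning the rest optimally gives only $697k — worse by 38.

Umbra receives Route 6.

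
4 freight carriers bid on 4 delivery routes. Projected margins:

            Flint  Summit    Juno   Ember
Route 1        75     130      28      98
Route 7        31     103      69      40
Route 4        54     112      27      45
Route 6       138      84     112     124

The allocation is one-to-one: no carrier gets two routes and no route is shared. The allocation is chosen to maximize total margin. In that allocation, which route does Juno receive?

Juno receives Route 7.

Treat this as an assignment problem: match each carrier to one route.
Optimal: Flint→Route 6 ($138k), Summit→Route 4 ($112k), Juno→Route 7 ($69k), Ember→Route 1 ($98k) — total 138+112+69+98 = $417k.
Column-greedy (each route in turn goes to its best remaining carrier) gives $377k, worse by 40.
Juno's own top route is Route 6 ($112k), but forcing Juno→Route 6 and reassigning the rest optimally gives only $367k — worse by 50.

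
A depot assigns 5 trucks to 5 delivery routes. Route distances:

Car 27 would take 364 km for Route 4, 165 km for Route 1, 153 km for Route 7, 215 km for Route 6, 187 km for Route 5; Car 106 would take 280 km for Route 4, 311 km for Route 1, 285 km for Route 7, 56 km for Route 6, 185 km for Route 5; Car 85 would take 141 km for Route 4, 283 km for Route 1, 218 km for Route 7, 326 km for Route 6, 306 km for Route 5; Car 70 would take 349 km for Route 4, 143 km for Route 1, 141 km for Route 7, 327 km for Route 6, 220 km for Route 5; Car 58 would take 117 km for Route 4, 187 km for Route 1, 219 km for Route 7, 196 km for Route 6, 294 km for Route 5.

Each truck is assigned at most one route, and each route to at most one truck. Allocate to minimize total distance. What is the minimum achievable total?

Minimum total: 712 km

Optimal: Car 27→Route 5 (187 km), Car 106→Route 6 (56 km), Car 85→Route 4 (141 km), Car 70→Route 7 (141 km), Car 58→Route 1 (187 km) — total 187+56+141+141+187 = 712 km.
Column-greedy (each route in turn goes to its cheapest remaining truck) gives 775 km, worse by 63.
Next-best assignment: Car 27→Route 5, Car 106→Route 6, Car 85→Route 7, Car 70→Route 1, Car 58→Route 4 = 721 km.
Swapping Car 70↔Car 58 (Car 70→Route 1 143 km, Car 58→Route 7 219 km) adds 34.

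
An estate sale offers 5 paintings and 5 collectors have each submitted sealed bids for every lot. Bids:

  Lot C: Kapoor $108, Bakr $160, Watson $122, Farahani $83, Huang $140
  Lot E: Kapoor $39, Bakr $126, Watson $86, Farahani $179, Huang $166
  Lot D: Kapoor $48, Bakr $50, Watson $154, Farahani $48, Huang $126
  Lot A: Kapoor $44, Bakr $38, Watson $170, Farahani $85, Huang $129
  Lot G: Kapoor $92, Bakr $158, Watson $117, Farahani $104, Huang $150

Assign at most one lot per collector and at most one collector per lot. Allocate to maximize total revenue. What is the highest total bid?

Optimal: Kapoor→Lot C ($108), Bakr→Lot G ($158), Watson→Lot A ($170), Farahani→Lot E ($179), Huang→Lot D ($126) — total 108+158+170+179+126 = $741.
Swapping Huang↔Watson (Huang→Lot A $129, Watson→Lot D $154) loses 13.

Maximum total: $741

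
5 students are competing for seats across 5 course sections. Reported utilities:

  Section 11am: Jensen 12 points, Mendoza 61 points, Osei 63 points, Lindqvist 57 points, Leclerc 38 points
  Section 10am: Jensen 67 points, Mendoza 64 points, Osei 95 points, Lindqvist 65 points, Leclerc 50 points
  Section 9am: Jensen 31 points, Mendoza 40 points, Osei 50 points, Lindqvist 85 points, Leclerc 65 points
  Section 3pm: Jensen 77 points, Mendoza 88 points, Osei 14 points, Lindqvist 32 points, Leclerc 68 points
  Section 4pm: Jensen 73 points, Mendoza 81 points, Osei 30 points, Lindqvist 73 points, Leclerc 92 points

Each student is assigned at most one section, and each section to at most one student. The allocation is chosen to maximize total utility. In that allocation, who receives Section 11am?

Mendoza receives Section 11am.

Optimal: Jensen→Section 3pm (77 points), Mendoza→Section 11am (61 points), Osei→Section 10am (95 points), Lindqvist→Section 9am (85 points), Leclerc→Section 4pm (92 points) — total 77+61+95+85+92 = 410 points.
Max-entry greedy (repeatedly take the single best remaining cell) gives 372 points, worse by 38.
Swapping Lindqvist↔Osei (Lindqvist→Section 10am 65 points, Osei→Section 9am 50 points) loses 65.
No other one-to-one assignment exceeds 410 points.
Mendoza's own top section is Section 3pm (88 points), but forcing Mendoza→Section 3pm and reassigning the rest optimally gives only 395 points — worse by 15.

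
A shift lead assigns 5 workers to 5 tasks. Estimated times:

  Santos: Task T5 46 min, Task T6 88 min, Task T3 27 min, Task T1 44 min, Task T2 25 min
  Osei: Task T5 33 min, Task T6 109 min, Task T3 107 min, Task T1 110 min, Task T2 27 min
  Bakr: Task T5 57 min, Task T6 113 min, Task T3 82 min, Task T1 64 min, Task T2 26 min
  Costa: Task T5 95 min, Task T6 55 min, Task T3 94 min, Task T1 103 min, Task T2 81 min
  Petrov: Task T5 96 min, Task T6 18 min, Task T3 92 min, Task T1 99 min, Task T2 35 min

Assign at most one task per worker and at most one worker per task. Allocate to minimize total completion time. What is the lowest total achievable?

This is a one-to-one assignment (minimum-cost bipartite matching).
Optimal: Santos→Task T3 (27 min), Osei→Task T5 (33 min), Bakr→Task T2 (26 min), Costa→Task T1 (103 min), Petrov→Task T6 (18 min) — total 27+33+26+103+18 = 207 min.
Min-entry greedy (repeatedly take the single cheapest remaining cell) gives 234 min, worse by 27.
Next-best assignment: Santos→Task T3, Osei→Task T5, Bakr→Task T1, Costa→Task T6, Petrov→Task T2 = 214 min.
Swapping Costa↔Osei (Costa→Task T5 95 min, Osei→Task T1 110 min) adds 69.

Minimum total: 207 min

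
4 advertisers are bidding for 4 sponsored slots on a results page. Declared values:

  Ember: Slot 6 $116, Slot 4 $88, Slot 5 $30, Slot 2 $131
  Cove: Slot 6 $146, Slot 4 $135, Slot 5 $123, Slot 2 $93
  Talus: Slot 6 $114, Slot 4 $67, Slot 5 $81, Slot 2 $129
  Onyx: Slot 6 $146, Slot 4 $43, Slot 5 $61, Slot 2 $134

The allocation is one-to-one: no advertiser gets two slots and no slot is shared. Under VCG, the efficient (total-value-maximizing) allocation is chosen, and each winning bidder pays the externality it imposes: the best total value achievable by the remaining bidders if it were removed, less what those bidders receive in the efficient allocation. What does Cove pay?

Cove pays $5.

Efficient allocation: Ember→Slot 2 ($131), Cove→Slot 4 ($135), Talus→Slot 5 ($81), Onyx→Slot 6 ($146); total welfare W = $493.
Cove receives Slot 4 at value $135, so the others get W − 135 = $358.
Without Cove: best allocation of the remaining 3 bidders over all 4 slots is Ember→Slot 4 ($88), Talus→Slot 2 ($129), Onyx→Slot 6 ($146), total $363.
VCG payment = (others' best without Cove) − (others' welfare with Cove) = 363 − 358 = $5.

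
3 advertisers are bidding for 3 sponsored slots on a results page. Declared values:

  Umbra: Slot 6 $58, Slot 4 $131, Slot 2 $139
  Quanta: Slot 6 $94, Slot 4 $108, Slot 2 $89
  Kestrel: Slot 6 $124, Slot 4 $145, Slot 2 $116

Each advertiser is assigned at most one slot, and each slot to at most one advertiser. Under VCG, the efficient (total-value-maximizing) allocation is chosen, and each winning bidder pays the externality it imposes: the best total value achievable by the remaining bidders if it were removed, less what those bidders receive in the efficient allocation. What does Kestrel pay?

Kestrel pays $14.

Efficient allocation: Umbra→Slot 2 ($139), Quanta→Slot 6 ($94), Kestrel→Slot 4 ($145); total welfare W = $378.
Kestrel receives Slot 4 at value $145, so the others get W − 145 = $233.
Without Kestrel: best allocation of the remaining 2 bidders over all 3 slots is Umbra→Slot 2 ($139), Quanta→Slot 4 ($108), total $247.
VCG payment = (others' best without Kestrel) − (others' welfare with Kestrel) = 247 − 233 = $14.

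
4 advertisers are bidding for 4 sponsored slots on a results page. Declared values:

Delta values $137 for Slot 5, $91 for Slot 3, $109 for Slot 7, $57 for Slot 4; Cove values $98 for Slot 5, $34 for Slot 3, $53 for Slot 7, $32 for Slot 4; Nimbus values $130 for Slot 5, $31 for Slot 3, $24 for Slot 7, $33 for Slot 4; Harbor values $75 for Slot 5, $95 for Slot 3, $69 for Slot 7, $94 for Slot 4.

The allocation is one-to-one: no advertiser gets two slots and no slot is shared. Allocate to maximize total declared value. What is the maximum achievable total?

Max total: $368

Optimal: Delta→Slot 3 ($91), Cove→Slot 7 ($53), Nimbus→Slot 5 ($130), Harbor→Slot 4 ($94) — total 91+53+130+94 = $368.
Column-greedy (each slot in turn goes to its best remaining advertiser) gives $318, worse by 50.
Next-best assignment: Delta→Slot 7, Cove→Slot 3, Nimbus→Slot 5, Harbor→Slot 4 = $367.
Every other assignment is strictly worse.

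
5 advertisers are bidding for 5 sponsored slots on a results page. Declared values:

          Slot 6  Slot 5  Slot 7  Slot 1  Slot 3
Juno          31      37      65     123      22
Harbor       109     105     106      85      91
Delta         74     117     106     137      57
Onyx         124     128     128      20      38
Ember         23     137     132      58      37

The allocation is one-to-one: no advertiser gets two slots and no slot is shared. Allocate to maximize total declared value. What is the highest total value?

Maximum total: $587

This is a one-to-one assignment (maximum-weight bipartite matching).
Optimal: Juno→Slot 1 ($123), Harbor→Slot 3 ($91), Delta→Slot 5 ($117), Onyx→Slot 6 ($124), Ember→Slot 7 ($132) — total 123+91+117+124+132 = $587.
Row-greedy (each advertiser in turn takes its best remaining slot) gives $514, worse by 73.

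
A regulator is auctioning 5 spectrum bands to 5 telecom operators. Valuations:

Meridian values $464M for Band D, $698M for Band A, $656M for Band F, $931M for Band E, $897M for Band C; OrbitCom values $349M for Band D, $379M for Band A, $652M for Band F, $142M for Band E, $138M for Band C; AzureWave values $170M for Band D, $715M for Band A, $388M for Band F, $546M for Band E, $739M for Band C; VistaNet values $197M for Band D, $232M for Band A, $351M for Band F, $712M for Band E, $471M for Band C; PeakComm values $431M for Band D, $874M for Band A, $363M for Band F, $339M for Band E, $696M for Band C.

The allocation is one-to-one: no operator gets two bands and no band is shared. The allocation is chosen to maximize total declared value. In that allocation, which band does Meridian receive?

This is the linear assignment problem.
Optimal: Meridian→Band D ($464M), OrbitCom→Band F ($652M), AzureWave→Band C ($739M), VistaNet→Band E ($712M), PeakComm→Band A ($874M) — total 464+652+739+712+874 = $3441M.
Row-greedy (each operator in turn takes its best remaining band) gives $2985M, worse by 456.
Swapping OrbitCom↔Meridian (OrbitCom→Band D $349M, Meridian→Band F $656M) loses 111.
Meridian's own top band is Band E ($931M), but forcing Meridian→Band E and reassigning the rest optimally gives only $3393M — worse by 48.

Meridian receives Band D.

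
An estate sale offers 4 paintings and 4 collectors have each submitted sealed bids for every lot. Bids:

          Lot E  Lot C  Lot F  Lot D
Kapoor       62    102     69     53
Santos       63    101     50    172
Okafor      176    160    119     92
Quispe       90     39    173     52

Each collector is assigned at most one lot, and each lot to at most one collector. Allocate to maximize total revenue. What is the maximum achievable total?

Treat this as an assignment problem: match each collector to one lot.
Optimal: Kapoor→Lot C ($102), Santos→Lot D ($172), Okafor→Lot E ($176), Quispe→Lot F ($173) — total 102+172+176+173 = $623.
Next-best assignment: Kapoor→Lot E, Santos→Lot D, Okafor→Lot C, Quispe→Lot F = $567.
Swapping Kapoor↔Santos (Kapoor→Lot D $53, Santos→Lot C $101) loses 120.

Max total: $623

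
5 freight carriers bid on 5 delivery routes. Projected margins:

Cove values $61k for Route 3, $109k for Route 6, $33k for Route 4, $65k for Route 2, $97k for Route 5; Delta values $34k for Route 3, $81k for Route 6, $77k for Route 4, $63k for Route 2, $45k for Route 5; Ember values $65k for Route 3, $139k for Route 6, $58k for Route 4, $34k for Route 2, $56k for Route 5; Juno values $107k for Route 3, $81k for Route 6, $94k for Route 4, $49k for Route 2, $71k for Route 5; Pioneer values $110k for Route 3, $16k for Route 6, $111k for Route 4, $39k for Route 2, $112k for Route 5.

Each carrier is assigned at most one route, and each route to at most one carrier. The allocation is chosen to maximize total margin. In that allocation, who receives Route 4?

Pioneer receives Route 4.

Optimal: Cove→Route 5 ($97k), Delta→Route 2 ($63k), Ember→Route 6 ($139k), Juno→Route 3 ($107k), Pioneer→Route 4 ($111k) — total 97+63+139+107+111 = $517k.
Row-greedy (each carrier in turn takes its best remaining route) gives $361k, worse by 156.
Pioneer's own top route is Route 5 ($112k), but forcing Pioneer→Route 5 and reassigning the rest optimally gives only $500k — worse by 17.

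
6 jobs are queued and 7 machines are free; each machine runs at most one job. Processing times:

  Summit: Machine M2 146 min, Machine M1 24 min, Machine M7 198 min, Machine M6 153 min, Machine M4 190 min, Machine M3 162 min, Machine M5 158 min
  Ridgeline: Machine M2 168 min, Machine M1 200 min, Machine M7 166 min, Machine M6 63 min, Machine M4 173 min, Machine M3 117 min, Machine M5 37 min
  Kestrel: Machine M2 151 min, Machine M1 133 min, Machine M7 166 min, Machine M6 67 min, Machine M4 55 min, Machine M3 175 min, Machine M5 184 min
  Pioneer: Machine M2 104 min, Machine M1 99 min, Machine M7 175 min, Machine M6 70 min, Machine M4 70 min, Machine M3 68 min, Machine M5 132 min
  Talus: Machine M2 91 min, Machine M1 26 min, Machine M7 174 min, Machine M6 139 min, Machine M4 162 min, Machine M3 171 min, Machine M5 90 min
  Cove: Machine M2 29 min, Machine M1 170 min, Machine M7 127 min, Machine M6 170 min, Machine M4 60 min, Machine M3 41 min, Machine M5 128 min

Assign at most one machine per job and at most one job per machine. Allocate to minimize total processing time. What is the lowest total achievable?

Min total: 318 min

Optimal: Summit→Machine M1 (24 min), Ridgeline→Machine M5 (37 min), Kestrel→Machine M4 (55 min), Pioneer→Machine M6 (70 min), Talus→Machine M2 (91 min), Cove→Machine M3 (41 min) — total 24+37+55+70+91+41 = 318 min.
Column-greedy (each machine in turn goes to its cheapest remaining job) gives 527 min, worse by 209.
Checked against all permutations: 318 min is optimal.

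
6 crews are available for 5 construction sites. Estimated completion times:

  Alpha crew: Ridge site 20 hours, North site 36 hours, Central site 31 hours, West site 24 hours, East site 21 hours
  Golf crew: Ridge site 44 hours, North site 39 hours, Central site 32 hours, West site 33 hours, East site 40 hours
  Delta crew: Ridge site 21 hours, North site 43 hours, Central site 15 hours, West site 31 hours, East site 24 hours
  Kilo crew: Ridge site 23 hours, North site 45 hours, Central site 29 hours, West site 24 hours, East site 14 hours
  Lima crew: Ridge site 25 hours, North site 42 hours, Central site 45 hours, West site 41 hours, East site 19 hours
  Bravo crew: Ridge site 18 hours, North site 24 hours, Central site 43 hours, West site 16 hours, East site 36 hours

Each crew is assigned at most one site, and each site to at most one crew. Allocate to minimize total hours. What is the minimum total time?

Minimum total: 102 hours

This is a one-to-one assignment (minimum-cost bipartite matching).
Optimal: Alpha crew→Ridge site (20 hours), Bravo crew→North site (24 hours), Delta crew→Central site (15 hours), Kilo crew→West site (24 hours), Lima crew→East site (19 hours) — total 20+24+15+24+19 = 102 hours.
Row-greedy (each crew in turn takes its cheapest remaining site) gives 142 hours, worse by 40.
No other one-to-one assignment undercuts 102 hours.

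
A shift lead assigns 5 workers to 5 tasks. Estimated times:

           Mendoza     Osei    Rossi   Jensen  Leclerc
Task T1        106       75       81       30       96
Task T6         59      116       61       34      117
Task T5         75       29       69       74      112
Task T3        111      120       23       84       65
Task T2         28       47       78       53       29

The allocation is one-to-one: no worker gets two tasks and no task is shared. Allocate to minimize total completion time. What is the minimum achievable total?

This is a one-to-one assignment (minimum-cost bipartite matching).
Optimal: Mendoza→Task T6 (59 min), Osei→Task T5 (29 min), Rossi→Task T3 (23 min), Jensen→Task T1 (30 min), Leclerc→Task T2 (29 min) — total 59+29+23+30+29 = 170 min.
Min-entry greedy (repeatedly take the single cheapest remaining cell) gives 227 min, worse by 57.
Swapping Leclerc↔Rossi (Leclerc→Task T3 65 min, Rossi→Task T2 78 min) adds 91.

Min total: 170 min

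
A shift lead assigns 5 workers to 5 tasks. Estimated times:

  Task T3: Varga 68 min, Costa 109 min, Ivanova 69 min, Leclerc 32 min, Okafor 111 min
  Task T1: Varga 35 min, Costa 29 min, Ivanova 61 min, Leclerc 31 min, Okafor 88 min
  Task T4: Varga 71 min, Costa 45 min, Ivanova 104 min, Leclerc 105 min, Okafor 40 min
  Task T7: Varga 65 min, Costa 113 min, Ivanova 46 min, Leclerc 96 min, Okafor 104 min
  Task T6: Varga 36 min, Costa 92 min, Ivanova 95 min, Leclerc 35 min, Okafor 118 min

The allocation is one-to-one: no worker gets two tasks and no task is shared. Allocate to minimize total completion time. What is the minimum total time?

Minimum total: 183 min

Optimal: Varga→Task T6 (36 min), Costa→Task T1 (29 min), Ivanova→Task T7 (46 min), Leclerc→Task T3 (32 min), Okafor→Task T4 (40 min) — total 36+29+46+32+40 = 183 min.
Row-greedy (each worker in turn takes its cheapest remaining task) gives 276 min, worse by 93.
Next-best assignment: Varga→Task T3, Costa→Task T1, Ivanova→Task T7, Leclerc→Task T6, Okafor→Task T4 = 218 min.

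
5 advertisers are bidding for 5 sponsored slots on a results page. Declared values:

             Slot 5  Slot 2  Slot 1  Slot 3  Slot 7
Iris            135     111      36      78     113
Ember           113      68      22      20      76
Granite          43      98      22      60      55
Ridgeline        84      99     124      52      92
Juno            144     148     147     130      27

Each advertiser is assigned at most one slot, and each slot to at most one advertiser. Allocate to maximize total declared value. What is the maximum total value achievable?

Maximum total: $578

Optimal: Iris→Slot 7 ($113), Ember→Slot 5 ($113), Granite→Slot 2 ($98), Ridgeline→Slot 1 ($124), Juno→Slot 3 ($130) — total 113+113+98+124+130 = $578.
No other one-to-one assignment exceeds $578.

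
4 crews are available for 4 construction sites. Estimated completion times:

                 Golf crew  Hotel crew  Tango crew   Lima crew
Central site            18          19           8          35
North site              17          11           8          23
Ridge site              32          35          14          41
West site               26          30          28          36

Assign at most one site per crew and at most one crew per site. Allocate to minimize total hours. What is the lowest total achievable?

Optimal: Golf crew→Central site (18 hours), Hotel crew→North site (11 hours), Tango crew→Ridge site (14 hours), Lima crew→West site (36 hours) — total 18+11+14+36 = 79 hours.
Min-entry greedy (repeatedly take the single cheapest remaining cell) gives 86 hours, worse by 7.
Next-best assignment: Golf crew→West site, Hotel crew→Central site, Tango crew→Ridge site, Lima crew→North site = 82 hours.
Checked against all permutations: 79 hours is optimal.

Min total: 79 hours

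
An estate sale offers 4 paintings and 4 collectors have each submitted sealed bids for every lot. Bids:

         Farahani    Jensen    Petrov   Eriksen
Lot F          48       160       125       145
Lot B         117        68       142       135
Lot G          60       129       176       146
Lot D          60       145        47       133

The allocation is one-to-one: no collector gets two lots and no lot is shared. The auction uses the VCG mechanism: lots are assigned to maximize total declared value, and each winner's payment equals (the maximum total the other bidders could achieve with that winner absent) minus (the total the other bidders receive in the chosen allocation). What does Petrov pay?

Petrov pays $13.

Efficient allocation: Farahani→Lot B ($117), Jensen→Lot F ($160), Petrov→Lot G ($176), Eriksen→Lot D ($133); total welfare W = $586.
Petrov receives Lot G at value $176, so the others get W − 176 = $410.
Without Petrov: best allocation of the remaining 3 bidders over all 4 lots is Farahani→Lot B ($117), Jensen→Lot F ($160), Eriksen→Lot G ($146), total $423.
VCG payment = (others' best without Petrov) − (others' welfare with Petrov) = 423 − 410 = $13.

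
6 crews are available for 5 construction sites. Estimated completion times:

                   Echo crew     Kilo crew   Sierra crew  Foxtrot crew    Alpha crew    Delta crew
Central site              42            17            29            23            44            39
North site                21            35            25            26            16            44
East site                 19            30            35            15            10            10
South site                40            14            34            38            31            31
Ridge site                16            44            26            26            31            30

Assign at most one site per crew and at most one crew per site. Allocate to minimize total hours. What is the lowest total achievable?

Min total: 79 hours

Optimal: Foxtrot crew→Central site (23 hours), Alpha crew→North site (16 hours), Delta crew→East site (10 hours), Kilo crew→South site (14 hours), Echo crew→Ridge site (16 hours) — total 23+16+10+14+16 = 79 hours.
Next-best assignment: Sierra crew→Central site, Alpha crew→North site, Delta crew→East site, Kilo crew→South site, Echo crew→Ridge site = 85 hours.
Swapping Delta crew↔Kilo crew (Delta crew→South site 31 hours, Kilo crew→East site 30 hours) adds 37.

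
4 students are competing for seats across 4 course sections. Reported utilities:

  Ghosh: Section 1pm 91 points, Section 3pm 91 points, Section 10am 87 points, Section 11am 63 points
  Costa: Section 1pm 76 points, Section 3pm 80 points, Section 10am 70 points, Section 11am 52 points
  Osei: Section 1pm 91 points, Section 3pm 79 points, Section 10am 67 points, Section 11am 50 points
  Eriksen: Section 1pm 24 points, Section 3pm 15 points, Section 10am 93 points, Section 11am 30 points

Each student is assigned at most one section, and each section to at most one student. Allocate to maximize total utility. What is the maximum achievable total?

Max total: 327 points

This is the linear assignment problem.
Optimal: Ghosh→Section 3pm (91 points), Costa→Section 11am (52 points), Osei→Section 1pm (91 points), Eriksen→Section 10am (93 points) — total 91+52+91+93 = 327 points.
Swapping Ghosh↔Eriksen (Ghosh→Section 10am 87 points, Eriksen→Section 3pm 15 points) loses 82.
No other one-to-one assignment exceeds 327 points.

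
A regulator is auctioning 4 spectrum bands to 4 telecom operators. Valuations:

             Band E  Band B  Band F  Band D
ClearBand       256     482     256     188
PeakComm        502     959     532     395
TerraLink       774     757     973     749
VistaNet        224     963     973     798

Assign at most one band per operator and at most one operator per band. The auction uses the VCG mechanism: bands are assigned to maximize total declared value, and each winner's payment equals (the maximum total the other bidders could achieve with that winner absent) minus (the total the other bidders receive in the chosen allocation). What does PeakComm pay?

PeakComm pays $226M.

Efficient allocation: ClearBand→Band E ($256M), PeakComm→Band B ($959M), TerraLink→Band F ($973M), VistaNet→Band D ($798M); total welfare W = $2986M.
PeakComm receives Band B at value $959M, so the others get W − 959 = $2027M.
Without PeakComm: best allocation of the remaining 3 bidders over all 4 bands is ClearBand→Band B ($482M), TerraLink→Band F ($973M), VistaNet→Band D ($798M), total $2253M.
VCG payment = (others' best without PeakComm) − (others' welfare with PeakComm) = 2253 − 2027 = $226M.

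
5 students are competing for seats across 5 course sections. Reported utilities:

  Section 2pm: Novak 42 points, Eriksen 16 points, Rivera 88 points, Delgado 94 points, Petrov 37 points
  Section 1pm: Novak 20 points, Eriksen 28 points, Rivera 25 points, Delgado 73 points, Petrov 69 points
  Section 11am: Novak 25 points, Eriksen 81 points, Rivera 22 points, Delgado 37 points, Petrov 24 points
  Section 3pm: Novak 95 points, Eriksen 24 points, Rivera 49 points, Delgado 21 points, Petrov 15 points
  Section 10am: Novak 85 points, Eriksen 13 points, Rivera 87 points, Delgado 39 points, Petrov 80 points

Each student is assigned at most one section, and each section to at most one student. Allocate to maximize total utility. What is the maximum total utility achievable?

Optimal: Novak→Section 3pm (95 points), Eriksen→Section 11am (81 points), Rivera→Section 10am (87 points), Delgado→Section 2pm (94 points), Petrov→Section 1pm (69 points) — total 95+81+87+94+69 = 426 points.
Row-greedy (each student in turn takes its best remaining section) gives 417 points, worse by 9.

Maximum total: 426 points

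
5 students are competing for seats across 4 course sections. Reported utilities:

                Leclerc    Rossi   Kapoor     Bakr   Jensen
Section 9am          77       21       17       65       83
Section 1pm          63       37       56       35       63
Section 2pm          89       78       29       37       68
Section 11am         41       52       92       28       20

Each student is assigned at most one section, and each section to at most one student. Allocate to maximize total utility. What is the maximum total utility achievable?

Maximum total: 316 points

Treat this as an assignment problem: match each student to one section.
Optimal: Jensen→Section 9am (83 points), Leclerc→Section 1pm (63 points), Rossi→Section 2pm (78 points), Kapoor→Section 11am (92 points) — total 83+63+78+92 = 316 points.
Row-greedy (each student in turn takes its best remaining section) gives 262 points, worse by 54.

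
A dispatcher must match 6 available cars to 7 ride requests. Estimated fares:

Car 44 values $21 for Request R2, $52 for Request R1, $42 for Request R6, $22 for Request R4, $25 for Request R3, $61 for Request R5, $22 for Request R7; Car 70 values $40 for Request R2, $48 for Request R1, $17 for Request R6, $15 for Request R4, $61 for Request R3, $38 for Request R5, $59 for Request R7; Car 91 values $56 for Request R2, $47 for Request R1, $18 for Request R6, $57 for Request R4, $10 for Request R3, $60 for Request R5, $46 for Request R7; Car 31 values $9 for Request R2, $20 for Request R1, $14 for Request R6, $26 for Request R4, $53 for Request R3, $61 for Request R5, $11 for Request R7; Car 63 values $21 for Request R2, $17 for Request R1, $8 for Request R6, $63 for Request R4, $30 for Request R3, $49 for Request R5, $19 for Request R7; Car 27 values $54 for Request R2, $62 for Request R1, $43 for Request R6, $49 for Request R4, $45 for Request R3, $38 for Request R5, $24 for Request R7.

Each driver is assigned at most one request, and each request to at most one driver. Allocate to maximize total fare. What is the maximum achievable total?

Maximum total: $354

Optimal: Car 44→Request R5 ($61), Car 70→Request R7 ($59), Car 91→Request R2 ($56), Car 31→Request R3 ($53), Car 63→Request R4 ($63), Car 27→Request R1 ($62) — total 61+59+56+53+63+62 = $354.
Row-greedy (each driver in turn takes its best remaining request) gives $263, worse by 91.
Swapping Car 31↔Car 70 (Car 31→Request R7 $11, Car 70→Request R3 $61) loses 40.
Every other assignment is strictly worse.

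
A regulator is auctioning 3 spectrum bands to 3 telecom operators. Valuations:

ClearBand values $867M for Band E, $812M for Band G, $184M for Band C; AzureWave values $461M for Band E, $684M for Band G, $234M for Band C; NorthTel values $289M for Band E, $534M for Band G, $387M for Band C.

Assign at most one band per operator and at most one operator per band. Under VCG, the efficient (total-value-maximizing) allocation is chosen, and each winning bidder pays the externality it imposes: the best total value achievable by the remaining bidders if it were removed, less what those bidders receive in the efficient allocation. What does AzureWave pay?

AzureWave pays $147M.

Efficient allocation: ClearBand→Band E ($867M), AzureWave→Band G ($684M), NorthTel→Band C ($387M); total welfare W = $1938M.
AzureWave receives Band G at value $684M, so the others get W − 684 = $1254M.
Without AzureWave: best allocation of the remaining 2 bidders over all 3 bands is ClearBand→Band E ($867M), NorthTel→Band G ($534M), total $1401M.
VCG payment = (others' best without AzureWave) − (others' welfare with AzureWave) = 1401 − 1254 = $147M.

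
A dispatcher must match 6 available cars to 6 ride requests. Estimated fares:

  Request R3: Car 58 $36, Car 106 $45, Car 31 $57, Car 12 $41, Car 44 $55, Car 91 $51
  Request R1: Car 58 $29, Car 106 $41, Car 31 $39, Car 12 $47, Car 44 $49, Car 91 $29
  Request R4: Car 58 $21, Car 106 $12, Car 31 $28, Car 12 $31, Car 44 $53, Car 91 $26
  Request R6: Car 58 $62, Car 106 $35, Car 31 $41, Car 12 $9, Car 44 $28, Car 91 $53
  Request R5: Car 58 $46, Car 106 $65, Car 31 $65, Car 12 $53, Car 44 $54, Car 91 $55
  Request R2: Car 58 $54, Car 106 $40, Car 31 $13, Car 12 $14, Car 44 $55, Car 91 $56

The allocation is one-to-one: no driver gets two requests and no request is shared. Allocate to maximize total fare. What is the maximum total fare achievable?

Maximum total: $340

This is a one-to-one assignment (maximum-weight bipartite matching).
Optimal: Car 58→Request R6 ($62), Car 106→Request R5 ($65), Car 31→Request R3 ($57), Car 12→Request R1 ($47), Car 44→Request R4 ($53), Car 91→Request R2 ($56) — total 62+65+57+47+53+56 = $340.
Row-greedy (each driver in turn takes its best remaining request) gives $312, worse by 28.
Next-best assignment: Car 58→Request R2, Car 106→Request R5, Car 31→Request R3, Car 12→Request R1, Car 44→Request R4, Car 91→Request R6 = $329.
Swapping Car 12↔Car 31 (Car 12→Request R3 $41, Car 31→Request R1 $39) loses 24.
Every other assignment is strictly worse.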